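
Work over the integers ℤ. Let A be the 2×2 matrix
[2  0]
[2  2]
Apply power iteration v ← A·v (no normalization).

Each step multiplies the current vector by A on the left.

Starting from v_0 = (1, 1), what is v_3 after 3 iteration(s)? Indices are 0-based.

v_0 = (1, 1).
v_1 = A·v_0 = (2, 4).
v_2 = A·v_1 = (4, 12).
v_3 = A·v_2 = (8, 32).

v_3 = (8, 32)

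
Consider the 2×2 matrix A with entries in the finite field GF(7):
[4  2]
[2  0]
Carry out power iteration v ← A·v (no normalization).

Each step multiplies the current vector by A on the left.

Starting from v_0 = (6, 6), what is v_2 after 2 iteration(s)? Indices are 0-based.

v_2 = (0, 2)

v_0 = (6, 6).
v_1 = A·v_0 = (1, 5).
v_2 = A·v_1 = (0, 2).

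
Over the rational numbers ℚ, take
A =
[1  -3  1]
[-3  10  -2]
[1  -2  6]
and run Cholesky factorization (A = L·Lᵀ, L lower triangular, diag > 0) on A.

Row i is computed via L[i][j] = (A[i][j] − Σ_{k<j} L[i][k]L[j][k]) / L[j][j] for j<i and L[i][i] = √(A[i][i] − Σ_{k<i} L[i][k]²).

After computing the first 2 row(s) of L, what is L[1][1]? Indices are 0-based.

L[1][1] = 1

Step 1: L[0][0] = √(1) = 1.
  L[1][0] = (-3) / L[0][0] = -3.
Step 2: L[1][1] = √(1) = 1.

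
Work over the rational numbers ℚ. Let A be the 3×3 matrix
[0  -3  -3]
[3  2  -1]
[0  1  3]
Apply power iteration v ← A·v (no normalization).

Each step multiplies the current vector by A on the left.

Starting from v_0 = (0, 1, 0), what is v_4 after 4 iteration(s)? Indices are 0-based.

v_4 = (105, -88, -17)

v_0 = (0, 1, 0).
v_1 = A·v_0 = (-3, 2, 1).
v_2 = A·v_1 = (-9, -6, 5).
v_3 = A·v_2 = (3, -44, 9).
v_4 = A·v_3 = (105, -88, -17).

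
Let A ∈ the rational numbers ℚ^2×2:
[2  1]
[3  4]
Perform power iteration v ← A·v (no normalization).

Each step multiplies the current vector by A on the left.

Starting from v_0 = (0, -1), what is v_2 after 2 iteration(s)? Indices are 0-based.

v_0 = (0, -1).
v_1 = A·v_0 = (-1, -4).
v_2 = A·v_1 = (-6, -19).

v_2 = (-6, -19)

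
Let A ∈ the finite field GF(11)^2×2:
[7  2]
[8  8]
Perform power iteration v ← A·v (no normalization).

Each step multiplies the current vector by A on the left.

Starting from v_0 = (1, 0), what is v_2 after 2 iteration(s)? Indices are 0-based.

v_0 = (1, 0).
v_1 = A·v_0 = (7, 8).
v_2 = A·v_1 = (10, 10).

v_2 = (10, 10)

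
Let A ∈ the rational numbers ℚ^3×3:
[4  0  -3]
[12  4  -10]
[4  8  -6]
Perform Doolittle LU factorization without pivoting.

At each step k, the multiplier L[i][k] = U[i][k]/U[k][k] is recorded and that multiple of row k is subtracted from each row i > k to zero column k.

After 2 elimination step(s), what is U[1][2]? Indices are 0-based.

Step 1: pivot at (0,0) is 4.
  row1 ← row1 − (3)·row0  ⇒  L[1][0]=3, U row1=(0, 4, -1)
  row2 ← row2 − (1)·row0  ⇒  L[2][0]=1, U row2=(0, 8, -3)
Step 2: pivot at (1,1) is 4.
  row2 ← row2 − (2)·row1  ⇒  L[2][1]=2, U row2=(0, 0, -1)

U[1][2] = -1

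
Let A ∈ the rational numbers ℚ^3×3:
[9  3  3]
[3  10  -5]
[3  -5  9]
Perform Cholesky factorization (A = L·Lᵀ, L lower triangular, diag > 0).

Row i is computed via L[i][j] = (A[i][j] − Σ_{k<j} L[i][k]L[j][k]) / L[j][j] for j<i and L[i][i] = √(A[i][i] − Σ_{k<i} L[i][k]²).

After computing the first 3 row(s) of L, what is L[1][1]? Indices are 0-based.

Step 1: L[0][0] = √(9) = 3.
  L[1][0] = (3) / L[0][0] = 1.
Step 2: L[1][1] = √(9) = 3.
  L[2][0] = (3) / L[0][0] = 1.
  L[2][1] = (-6) / L[1][1] = -2.
Step 3: L[2][2] = √(4) = 2.

L[1][1] = 3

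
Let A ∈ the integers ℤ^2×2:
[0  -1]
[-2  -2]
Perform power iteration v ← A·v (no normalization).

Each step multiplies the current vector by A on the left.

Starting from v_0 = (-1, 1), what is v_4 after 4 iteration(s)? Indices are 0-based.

v_0 = (-1, 1).
v_1 = A·v_0 = (-1, 0).
v_2 = A·v_1 = (0, 2).
v_3 = A·v_2 = (-2, -4).
v_4 = A·v_3 = (4, 12).

v_4 = (4, 12)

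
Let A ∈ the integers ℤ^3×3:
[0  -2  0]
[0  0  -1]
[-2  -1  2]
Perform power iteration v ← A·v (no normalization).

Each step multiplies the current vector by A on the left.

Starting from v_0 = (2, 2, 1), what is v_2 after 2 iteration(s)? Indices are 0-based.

v_0 = (2, 2, 1).
v_1 = A·v_0 = (-4, -1, -4).
v_2 = A·v_1 = (2, 4, 1).

v_2 = (2, 4, 1)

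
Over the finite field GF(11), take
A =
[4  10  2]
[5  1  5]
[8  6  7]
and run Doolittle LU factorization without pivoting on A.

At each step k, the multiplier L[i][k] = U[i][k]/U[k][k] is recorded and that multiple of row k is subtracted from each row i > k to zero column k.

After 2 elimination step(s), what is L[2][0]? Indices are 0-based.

L[2][0] = 2

k=0: U[0][0]=4
  eliminate (1,0): mult=4, new row 1: (0, 5, 8); set L[1][0]=4
  eliminate (2,0): mult=2, new row 2: (0, 8, 3); set L[2][0]=2
k=1: U[1][1]=5
  eliminate (2,1): mult=6, new row 2: (0, 0, 10); set L[2][1]=6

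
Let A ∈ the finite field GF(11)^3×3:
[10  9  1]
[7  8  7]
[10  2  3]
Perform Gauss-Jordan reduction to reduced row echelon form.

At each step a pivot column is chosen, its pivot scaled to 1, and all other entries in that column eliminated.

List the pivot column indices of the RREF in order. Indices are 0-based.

pivot(0,0)=10: scale R0 → (1, 2, 10)
  clear (1,0): R1 −= (7)R0 → (0, 5, 3)
  clear (2,0): R2 −= (10)R0 → (0, 4, 2)
pivot(1,1)=5: scale R1 → (0, 1, 5)
  clear (0,1): R0 −= (2)R1 → (1, 0, 0)
  clear (2,1): R2 −= (4)R1 → (0, 0, 4)
pivot(2,2)=4: scale R2 → (0, 0, 1)
  clear (1,2): R1 −= (5)R2 → (0, 1, 0)

pivot columns: 0, 1, 2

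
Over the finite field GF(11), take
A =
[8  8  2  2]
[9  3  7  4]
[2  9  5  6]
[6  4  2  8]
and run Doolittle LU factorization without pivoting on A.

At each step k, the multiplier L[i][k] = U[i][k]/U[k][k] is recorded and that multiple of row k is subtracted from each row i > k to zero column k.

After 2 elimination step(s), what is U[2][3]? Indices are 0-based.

k=0: U[0][0]=8
  eliminate (1,0): mult=8, new row 1: (0, 5, 2, 10); set L[1][0]=8
  eliminate (2,0): mult=3, new row 2: (0, 7, 10, 0); set L[2][0]=3
  eliminate (3,0): mult=9, new row 3: (0, 9, 6, 1); set L[3][0]=9
k=1: U[1][1]=5
  eliminate (2,1): mult=8, new row 2: (0, 0, 5, 8); set L[2][1]=8
  eliminate (3,1): mult=4, new row 3: (0, 0, 9, 5); set L[3][1]=4

U[2][3] = 8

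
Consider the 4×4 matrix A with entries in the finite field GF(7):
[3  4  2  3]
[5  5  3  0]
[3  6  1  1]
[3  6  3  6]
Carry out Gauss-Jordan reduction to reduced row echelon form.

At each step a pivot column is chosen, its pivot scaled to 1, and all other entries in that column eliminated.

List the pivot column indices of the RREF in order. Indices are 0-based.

pivot columns: 0, 1, 2, 3

pivot(0,0)=3: scale R0 → (1, 6, 3, 1)
  clear (1,0): R1 −= (5)R0 → (0, 3, 2, 2)
  clear (2,0): R2 −= (3)R0 → (0, 2, 6, 5)
  clear (3,0): R3 −= (3)R0 → (0, 2, 1, 3)
pivot(1,1)=3: scale R1 → (0, 1, 3, 3)
  clear (0,1): R0 −= (6)R1 → (1, 0, 6, 4)
  clear (2,1): R2 −= (2)R1 → (0, 0, 0, 6)
  clear (3,1): R3 −= (2)R1 → (0, 0, 2, 4)
pivot(2,2): swap R2↔R3
pivot(2,2)=2: scale R2 → (0, 0, 1, 2)
  clear (0,2): R0 −= (6)R2 → (1, 0, 0, 6)
  clear (1,2): R1 −= (3)R2 → (0, 1, 0, 4)
pivot(3,3)=6: scale R3 → (0, 0, 0, 1)
  clear (0,3): R0 −= (6)R3 → (1, 0, 0, 0)
  clear (1,3): R1 −= (4)R3 → (0, 1, 0, 0)
  clear (2,3): R2 −= (2)R3 → (0, 0, 1, 0)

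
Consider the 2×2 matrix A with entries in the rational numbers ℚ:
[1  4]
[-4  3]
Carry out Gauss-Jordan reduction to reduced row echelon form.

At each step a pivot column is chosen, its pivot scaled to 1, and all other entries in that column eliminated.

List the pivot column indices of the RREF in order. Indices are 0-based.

pivot columns: 0, 1

step 1: normalize row 0 (÷1) = (1, 4)
  row 1: subtract -4×row0 = (0, 19)
step 2: normalize row 1 (÷19) = (0, 1)
  row 0: subtract 4×row1 = (1, 0)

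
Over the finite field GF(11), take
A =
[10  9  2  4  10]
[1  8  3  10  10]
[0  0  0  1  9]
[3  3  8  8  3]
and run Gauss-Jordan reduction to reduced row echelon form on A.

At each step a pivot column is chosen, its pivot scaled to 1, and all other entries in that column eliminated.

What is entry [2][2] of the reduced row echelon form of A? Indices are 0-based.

[1] R0 /= 10  ⇒  (1, 2, 9, 7, 1)
     R1 -= 1·R0  ⇒  (0, 6, 5, 3, 9)
     R3 -= 3·R0  ⇒  (0, 8, 3, 9, 0)
[2] R1 /= 6  ⇒  (0, 1, 10, 6, 7)
     R0 -= 2·R1  ⇒  (1, 0, 0, 6, 9)
     R3 -= 8·R1  ⇒  (0, 0, 0, 5, 10)
column 2 empty below row 2
[3] R2 /= 1  ⇒  (0, 0, 0, 1, 9)
     R0 -= 6·R2  ⇒  (1, 0, 0, 0, 10)
     R1 -= 6·R2  ⇒  (0, 1, 10, 0, 8)
     R3 -= 5·R2  ⇒  (0, 0, 0, 0, 9)
[4] R3 /= 9  ⇒  (0, 0, 0, 0, 1)
     R0 -= 10·R3  ⇒  (1, 0, 0, 0, 0)
     R1 -= 8·R3  ⇒  (0, 1, 10, 0, 0)
     R2 -= 9·R3  ⇒  (0, 0, 0, 1, 0)

M[2][2] = 0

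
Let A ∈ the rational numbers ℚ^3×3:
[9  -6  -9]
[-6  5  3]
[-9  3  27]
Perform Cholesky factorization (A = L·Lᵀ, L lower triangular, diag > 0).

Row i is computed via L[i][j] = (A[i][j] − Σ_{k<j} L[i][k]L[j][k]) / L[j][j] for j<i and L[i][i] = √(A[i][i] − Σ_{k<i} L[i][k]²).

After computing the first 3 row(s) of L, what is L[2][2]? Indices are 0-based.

L[2][2] = 3

Step 1: L[0][0] = √(9) = 3.
  L[1][0] = (-6) / L[0][0] = -2.
Step 2: L[1][1] = √(1) = 1.
  L[2][0] = (-9) / L[0][0] = -3.
  L[2][1] = (-3) / L[1][1] = -3.
Step 3: L[2][2] = √(9) = 3.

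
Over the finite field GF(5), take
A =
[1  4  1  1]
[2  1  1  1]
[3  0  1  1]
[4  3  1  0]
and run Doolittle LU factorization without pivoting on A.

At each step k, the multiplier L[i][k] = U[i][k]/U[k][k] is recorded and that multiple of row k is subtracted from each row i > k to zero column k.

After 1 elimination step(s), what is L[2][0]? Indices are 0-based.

L[2][0] = 3

[col 0] pivot 1
  R1 -= 2*R0 → (0, 3, 4, 4)  (L[1][0] := 2)
  R2 -= 3*R0 → (0, 3, 3, 3)  (L[2][0] := 3)
  R3 -= 4*R0 → (0, 2, 2, 1)  (L[3][0] := 4)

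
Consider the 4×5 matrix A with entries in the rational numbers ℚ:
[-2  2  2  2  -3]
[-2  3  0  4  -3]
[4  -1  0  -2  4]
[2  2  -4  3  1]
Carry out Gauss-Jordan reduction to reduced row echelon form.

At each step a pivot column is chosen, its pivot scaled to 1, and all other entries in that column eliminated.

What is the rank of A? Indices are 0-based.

step 1: normalize row 0 (÷-2) = (1, -1, -1, -1, 3/2)
  row 1: subtract -2×row0 = (0, 1, -2, 2, 0)
  row 2: subtract 4×row0 = (0, 3, 4, 2, -2)
  row 3: subtract 2×row0 = (0, 4, -2, 5, -2)
step 2: normalize row 1 (÷1) = (0, 1, -2, 2, 0)
  row 0: subtract -1×row1 = (1, 0, -3, 1, 3/2)
  row 2: subtract 3×row1 = (0, 0, 10, -4, -2)
  row 3: subtract 4×row1 = (0, 0, 6, -3, -2)
step 3: normalize row 2 (÷10) = (0, 0, 1, -2/5, -1/5)
  row 0: subtract -3×row2 = (1, 0, 0, -1/5, 9/10)
  row 1: subtract -2×row2 = (0, 1, 0, 6/5, -2/5)
  row 3: subtract 6×row2 = (0, 0, 0, -3/5, -4/5)
step 4: normalize row 3 (÷-3/5) = (0, 0, 0, 1, 4/3)
  row 0: subtract -1/5×row3 = (1, 0, 0, 0, 7/6)
  row 1: subtract 6/5×row3 = (0, 1, 0, 0, -2)
  row 2: subtract -2/5×row3 = (0, 0, 1, 0, 1/3)

rank = 4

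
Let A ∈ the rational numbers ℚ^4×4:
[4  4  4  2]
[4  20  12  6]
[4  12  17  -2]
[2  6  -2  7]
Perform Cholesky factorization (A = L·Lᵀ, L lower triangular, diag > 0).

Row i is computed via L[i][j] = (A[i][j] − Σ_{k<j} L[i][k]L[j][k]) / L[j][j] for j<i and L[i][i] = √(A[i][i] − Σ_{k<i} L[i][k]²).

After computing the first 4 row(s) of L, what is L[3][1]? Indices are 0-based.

Step 1: L[0][0] = √(4) = 2.
  L[1][0] = (4) / L[0][0] = 2.
Step 2: L[1][1] = √(16) = 4.
  L[2][0] = (4) / L[0][0] = 2.
  L[2][1] = (8) / L[1][1] = 2.
Step 3: L[2][2] = √(9) = 3.
  L[3][0] = (2) / L[0][0] = 1.
  L[3][1] = (4) / L[1][1] = 1.
  L[3][2] = (-6) / L[2][2] = -2.
Step 4: L[3][3] = √(1) = 1.

L[3][1] = 1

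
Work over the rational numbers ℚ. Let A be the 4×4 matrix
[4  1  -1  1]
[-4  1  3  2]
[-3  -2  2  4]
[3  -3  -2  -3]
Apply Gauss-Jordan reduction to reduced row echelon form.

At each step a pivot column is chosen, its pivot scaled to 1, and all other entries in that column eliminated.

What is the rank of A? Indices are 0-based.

rank = 4

step 1: normalize row 0 (÷4) = (1, 1/4, -1/4, 1/4)
  row 1: subtract -4×row0 = (0, 2, 2, 3)
  row 2: subtract -3×row0 = (0, -5/4, 5/4, 19/4)
  row 3: subtract 3×row0 = (0, -15/4, -5/4, -15/4)
step 2: normalize row 1 (÷2) = (0, 1, 1, 3/2)
  row 0: subtract 1/4×row1 = (1, 0, -1/2, -1/8)
  row 2: subtract -5/4×row1 = (0, 0, 5/2, 53/8)
  row 3: subtract -15/4×row1 = (0, 0, 5/2, 15/8)
step 3: normalize row 2 (÷5/2) = (0, 0, 1, 53/20)
  row 0: subtract -1/2×row2 = (1, 0, 0, 6/5)
  row 1: subtract 1×row2 = (0, 1, 0, -23/20)
  row 3: subtract 5/2×row2 = (0, 0, 0, -19/4)
step 4: normalize row 3 (÷-19/4) = (0, 0, 0, 1)
  row 0: subtract 6/5×row3 = (1, 0, 0, 0)
  row 1: subtract -23/20×row3 = (0, 1, 0, 0)
  row 2: subtract 53/20×row3 = (0, 0, 1, 0)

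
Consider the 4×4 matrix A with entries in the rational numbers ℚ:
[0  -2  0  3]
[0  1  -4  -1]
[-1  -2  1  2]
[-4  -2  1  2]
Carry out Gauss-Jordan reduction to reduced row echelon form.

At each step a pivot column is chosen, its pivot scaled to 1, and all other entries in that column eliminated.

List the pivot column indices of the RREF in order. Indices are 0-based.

pivot columns: 0, 1, 2, 3

step 1: exchange rows 0,2
step 1: normalize row 0 (÷-1) = (1, 2, -1, -2)
  row 3: subtract -4×row0 = (0, 6, -3, -6)
step 2: normalize row 1 (÷1) = (0, 1, -4, -1)
  row 0: subtract 2×row1 = (1, 0, 7, 0)
  row 2: subtract -2×row1 = (0, 0, -8, 1)
  row 3: subtract 6×row1 = (0, 0, 21, 0)
step 3: normalize row 2 (÷-8) = (0, 0, 1, -1/8)
  row 0: subtract 7×row2 = (1, 0, 0, 7/8)
  row 1: subtract -4×row2 = (0, 1, 0, -3/2)
  row 3: subtract 21×row2 = (0, 0, 0, 21/8)
step 4: normalize row 3 (÷21/8) = (0, 0, 0, 1)
  row 0: subtract 7/8×row3 = (1, 0, 0, 0)
  row 1: subtract -3/2×row3 = (0, 1, 0, 0)
  row 2: subtract -1/8×row3 = (0, 0, 1, 0)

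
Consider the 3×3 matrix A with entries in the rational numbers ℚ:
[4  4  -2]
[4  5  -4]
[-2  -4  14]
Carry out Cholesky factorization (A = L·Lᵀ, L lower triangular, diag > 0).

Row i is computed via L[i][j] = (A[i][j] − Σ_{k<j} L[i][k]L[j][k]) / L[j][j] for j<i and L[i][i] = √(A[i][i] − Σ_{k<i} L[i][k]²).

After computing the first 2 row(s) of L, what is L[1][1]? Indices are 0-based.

Step 1: L[0][0] = √(4) = 2.
  L[1][0] = (4) / L[0][0] = 2.
Step 2: L[1][1] = √(1) = 1.

L[1][1] = 1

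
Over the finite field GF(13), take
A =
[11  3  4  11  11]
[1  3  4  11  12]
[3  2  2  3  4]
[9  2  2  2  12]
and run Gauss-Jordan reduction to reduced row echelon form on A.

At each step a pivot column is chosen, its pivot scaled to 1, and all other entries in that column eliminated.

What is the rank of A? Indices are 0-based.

[1] R0 /= 11  ⇒  (1, 5, 11, 1, 1)
     R1 -= 1·R0  ⇒  (0, 11, 6, 10, 11)
     R2 -= 3·R0  ⇒  (0, 0, 8, 0, 1)
     R3 -= 9·R0  ⇒  (0, 9, 7, 6, 3)
[2] R1 /= 11  ⇒  (0, 1, 10, 8, 1)
     R0 -= 5·R1  ⇒  (1, 0, 0, 0, 9)
     R3 -= 9·R1  ⇒  (0, 0, 8, 12, 7)
[3] R2 /= 8  ⇒  (0, 0, 1, 0, 5)
     R1 -= 10·R2  ⇒  (0, 1, 0, 8, 3)
     R3 -= 8·R2  ⇒  (0, 0, 0, 12, 6)
[4] R3 /= 12  ⇒  (0, 0, 0, 1, 7)
     R1 -= 8·R3  ⇒  (0, 1, 0, 0, 12)

rank = 4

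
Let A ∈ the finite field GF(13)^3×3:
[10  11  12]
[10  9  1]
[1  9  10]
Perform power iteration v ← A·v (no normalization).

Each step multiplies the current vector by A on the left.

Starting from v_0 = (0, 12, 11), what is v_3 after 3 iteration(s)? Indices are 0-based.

v_0 = (0, 12, 11).
v_1 = A·v_0 = (4, 2, 10).
v_2 = A·v_1 = (0, 3, 5).
v_3 = A·v_2 = (2, 6, 12).

v_3 = (2, 6, 12)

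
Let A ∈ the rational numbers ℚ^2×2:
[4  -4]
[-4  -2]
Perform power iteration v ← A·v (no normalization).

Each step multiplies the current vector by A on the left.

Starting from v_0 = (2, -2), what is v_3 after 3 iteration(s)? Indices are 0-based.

v_3 = (544, -208)

v_0 = (2, -2).
v_1 = A·v_0 = (16, -4).
v_2 = A·v_1 = (80, -56).
v_3 = A·v_2 = (544, -208).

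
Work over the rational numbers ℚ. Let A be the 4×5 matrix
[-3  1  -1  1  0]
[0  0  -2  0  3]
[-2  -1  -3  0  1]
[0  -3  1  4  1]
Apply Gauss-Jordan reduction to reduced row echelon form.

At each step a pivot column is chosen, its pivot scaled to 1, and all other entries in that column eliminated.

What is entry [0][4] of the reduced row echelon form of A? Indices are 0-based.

M[0][4] = 33/26

pivot(0,0)=-3: scale R0 → (1, -1/3, 1/3, -1/3, 0)
  clear (2,0): R2 −= (-2)R0 → (0, -5/3, -7/3, -2/3, 1)
pivot(1,1): swap R1↔R2
pivot(1,1)=-5/3: scale R1 → (0, 1, 7/5, 2/5, -3/5)
  clear (0,1): R0 −= (-1/3)R1 → (1, 0, 4/5, -1/5, -1/5)
  clear (3,1): R3 −= (-3)R1 → (0, 0, 26/5, 26/5, -4/5)
pivot(2,2)=-2: scale R2 → (0, 0, 1, 0, -3/2)
  clear (0,2): R0 −= (4/5)R2 → (1, 0, 0, -1/5, 1)
  clear (1,2): R1 −= (7/5)R2 → (0, 1, 0, 2/5, 3/2)
  clear (3,2): R3 −= (26/5)R2 → (0, 0, 0, 26/5, 7)
pivot(3,3)=26/5: scale R3 → (0, 0, 0, 1, 35/26)
  clear (0,3): R0 −= (-1/5)R3 → (1, 0, 0, 0, 33/26)
  clear (1,3): R1 −= (2/5)R3 → (0, 1, 0, 0, 25/26)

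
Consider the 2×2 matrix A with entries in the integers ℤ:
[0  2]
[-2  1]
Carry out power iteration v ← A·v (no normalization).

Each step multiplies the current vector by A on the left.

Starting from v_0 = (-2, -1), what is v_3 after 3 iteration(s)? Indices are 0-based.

v_0 = (-2, -1).
v_1 = A·v_0 = (-2, 3).
v_2 = A·v_1 = (6, 7).
v_3 = A·v_2 = (14, -5).

v_3 = (14, -5)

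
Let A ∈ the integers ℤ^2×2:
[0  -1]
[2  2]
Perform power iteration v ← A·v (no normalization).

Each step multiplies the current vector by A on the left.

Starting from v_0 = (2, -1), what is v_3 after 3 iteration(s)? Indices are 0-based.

v_3 = (-6, 8)

v_0 = (2, -1).
v_1 = A·v_0 = (1, 2).
v_2 = A·v_1 = (-2, 6).
v_3 = A·v_2 = (-6, 8).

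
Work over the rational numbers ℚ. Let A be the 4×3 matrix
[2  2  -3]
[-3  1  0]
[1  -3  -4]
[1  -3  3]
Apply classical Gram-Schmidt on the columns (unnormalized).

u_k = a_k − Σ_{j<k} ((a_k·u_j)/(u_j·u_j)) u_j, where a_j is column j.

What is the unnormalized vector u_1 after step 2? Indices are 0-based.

Step 1: u_0 = a_0 = (2, -3, 1, 1).
Step 2: u_1 = a_1 − (-1/3)·u_0 = (8/3, 0, -8/3, -8/3).

u_1 = (8/3, 0, -8/3, -8/3)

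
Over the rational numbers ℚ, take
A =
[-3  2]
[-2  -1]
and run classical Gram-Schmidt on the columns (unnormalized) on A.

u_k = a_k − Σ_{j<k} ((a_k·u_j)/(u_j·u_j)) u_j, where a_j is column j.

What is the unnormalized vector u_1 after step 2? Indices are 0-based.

u_1 = (14/13, -21/13)

Step 1: u_0 = a_0 = (-3, -2).
Step 2: u_1 = a_1 − (-4/13)·u_0 = (14/13, -21/13).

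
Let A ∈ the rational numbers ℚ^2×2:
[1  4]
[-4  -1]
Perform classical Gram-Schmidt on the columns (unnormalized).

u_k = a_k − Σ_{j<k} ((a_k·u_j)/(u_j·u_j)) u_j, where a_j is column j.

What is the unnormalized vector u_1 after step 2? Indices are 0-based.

Step 1: u_0 = a_0 = (1, -4).
Step 2: u_1 = a_1 − (8/17)·u_0 = (60/17, 15/17).

u_1 = (60/17, 15/17)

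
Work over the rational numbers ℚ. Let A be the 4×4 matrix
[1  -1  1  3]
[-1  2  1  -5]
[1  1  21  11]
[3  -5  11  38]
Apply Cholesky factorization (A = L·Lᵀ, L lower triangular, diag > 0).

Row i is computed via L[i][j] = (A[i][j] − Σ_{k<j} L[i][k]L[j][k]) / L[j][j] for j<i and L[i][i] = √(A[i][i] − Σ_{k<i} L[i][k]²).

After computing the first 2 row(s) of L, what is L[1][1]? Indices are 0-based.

L[1][1] = 1

Step 1: L[0][0] = √(1) = 1.
  L[1][0] = (-1) / L[0][0] = -1.
Step 2: L[1][1] = √(1) = 1.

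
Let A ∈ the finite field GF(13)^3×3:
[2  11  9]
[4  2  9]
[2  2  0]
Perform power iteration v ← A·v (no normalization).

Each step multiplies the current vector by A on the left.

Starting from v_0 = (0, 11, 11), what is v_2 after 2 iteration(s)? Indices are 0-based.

v_0 = (0, 11, 11).
v_1 = A·v_0 = (12, 4, 9).
v_2 = A·v_1 = (6, 7, 6).

v_2 = (6, 7, 6)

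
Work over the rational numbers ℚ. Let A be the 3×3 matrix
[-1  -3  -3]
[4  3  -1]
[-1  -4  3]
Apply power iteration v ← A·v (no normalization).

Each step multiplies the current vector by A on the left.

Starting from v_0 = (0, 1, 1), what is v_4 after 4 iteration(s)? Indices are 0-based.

v_4 = (-111, 100, 223)

v_0 = (0, 1, 1).
v_1 = A·v_0 = (-6, 2, -1).
v_2 = A·v_1 = (3, -17, -5).
v_3 = A·v_2 = (63, -34, 50).
v_4 = A·v_3 = (-111, 100, 223).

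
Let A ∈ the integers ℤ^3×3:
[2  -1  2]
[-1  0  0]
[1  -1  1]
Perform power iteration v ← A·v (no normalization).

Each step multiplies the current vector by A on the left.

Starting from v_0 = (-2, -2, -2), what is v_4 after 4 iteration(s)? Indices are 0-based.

v_4 = (-210, 62, -114)

v_0 = (-2, -2, -2).
v_1 = A·v_0 = (-6, 2, -2).
v_2 = A·v_1 = (-18, 6, -10).
v_3 = A·v_2 = (-62, 18, -34).
v_4 = A·v_3 = (-210, 62, -114).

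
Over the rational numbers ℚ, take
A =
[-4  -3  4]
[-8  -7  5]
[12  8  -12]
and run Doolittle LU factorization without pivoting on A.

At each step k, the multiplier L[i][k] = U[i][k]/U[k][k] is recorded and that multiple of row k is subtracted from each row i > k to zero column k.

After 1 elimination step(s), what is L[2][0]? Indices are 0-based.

[col 0] pivot -4
  R1 -= 2*R0 → (0, -1, -3)  (L[1][0] := 2)
  R2 -= -3*R0 → (0, -1, 0)  (L[2][0] := -3)

L[2][0] = -3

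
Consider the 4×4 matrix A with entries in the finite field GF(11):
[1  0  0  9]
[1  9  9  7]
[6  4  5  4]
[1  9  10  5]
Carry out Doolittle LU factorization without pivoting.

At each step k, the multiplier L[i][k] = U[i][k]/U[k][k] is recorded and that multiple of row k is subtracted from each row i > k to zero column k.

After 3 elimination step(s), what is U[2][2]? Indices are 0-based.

U[2][2] = 1

Step 1: pivot at (0,0) is 1.
  row1 ← row1 − (1)·row0  ⇒  L[1][0]=1, U row1=(0, 9, 9, 9)
  row2 ← row2 − (6)·row0  ⇒  L[2][0]=6, U row2=(0, 4, 5, 5)
  row3 ← row3 − (1)·row0  ⇒  L[3][0]=1, U row3=(0, 9, 10, 7)
Step 2: pivot at (1,1) is 9.
  row2 ← row2 − (9)·row1  ⇒  L[2][1]=9, U row2=(0, 0, 1, 1)
  row3 ← row3 − (1)·row1  ⇒  L[3][1]=1, U row3=(0, 0, 1, 9)
Step 3: pivot at (2,2) is 1.
  row3 ← row3 − (1)·row2  ⇒  L[3][2]=1, U row3=(0, 0, 0, 8)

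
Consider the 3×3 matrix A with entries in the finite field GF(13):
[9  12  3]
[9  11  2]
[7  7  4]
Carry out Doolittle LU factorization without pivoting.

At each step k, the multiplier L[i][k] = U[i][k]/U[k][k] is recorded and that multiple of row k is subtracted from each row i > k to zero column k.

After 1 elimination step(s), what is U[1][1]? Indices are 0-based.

U[1][1] = 12

Step 1: pivot at (0,0) is 9.
  row1 ← row1 − (1)·row0  ⇒  L[1][0]=1, U row1=(0, 12, 12)
  row2 ← row2 − (8)·row0  ⇒  L[2][0]=8, U row2=(0, 2, 6)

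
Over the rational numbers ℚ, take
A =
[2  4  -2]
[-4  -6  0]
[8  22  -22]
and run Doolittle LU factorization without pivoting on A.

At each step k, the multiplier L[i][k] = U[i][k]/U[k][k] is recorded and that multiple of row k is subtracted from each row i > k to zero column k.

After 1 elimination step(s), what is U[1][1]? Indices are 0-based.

[col 0] pivot 2
  R1 -= -2*R0 → (0, 2, -4)  (L[1][0] := -2)
  R2 -= 4*R0 → (0, 6, -14)  (L[2][0] := 4)

U[1][1] = 2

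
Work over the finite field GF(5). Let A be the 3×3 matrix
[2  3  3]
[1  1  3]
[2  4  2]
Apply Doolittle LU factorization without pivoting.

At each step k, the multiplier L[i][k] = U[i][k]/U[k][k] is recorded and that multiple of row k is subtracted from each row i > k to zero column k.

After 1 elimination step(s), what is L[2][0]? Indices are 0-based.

L[2][0] = 1

k=0: U[0][0]=2
  eliminate (1,0): mult=3, new row 1: (0, 2, 4); set L[1][0]=3
  eliminate (2,0): mult=1, new row 2: (0, 1, 4); set L[2][0]=1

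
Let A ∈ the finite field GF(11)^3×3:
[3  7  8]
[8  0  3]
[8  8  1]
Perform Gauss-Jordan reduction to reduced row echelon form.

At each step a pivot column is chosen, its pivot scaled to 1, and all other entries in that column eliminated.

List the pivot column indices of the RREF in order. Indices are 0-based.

pivot columns: 0, 1, 2

[1] R0 /= 3  ⇒  (1, 6, 10)
     R1 -= 8·R0  ⇒  (0, 7, 0)
     R2 -= 8·R0  ⇒  (0, 4, 9)
[2] R1 /= 7  ⇒  (0, 1, 0)
     R0 -= 6·R1  ⇒  (1, 0, 10)
     R2 -= 4·R1  ⇒  (0, 0, 9)
[3] R2 /= 9  ⇒  (0, 0, 1)
     R0 -= 10·R2  ⇒  (1, 0, 0)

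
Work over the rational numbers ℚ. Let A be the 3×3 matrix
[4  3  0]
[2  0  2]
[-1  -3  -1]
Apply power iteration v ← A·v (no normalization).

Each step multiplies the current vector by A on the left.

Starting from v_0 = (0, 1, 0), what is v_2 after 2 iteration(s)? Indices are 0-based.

v_2 = (12, 0, 0)

v_0 = (0, 1, 0).
v_1 = A·v_0 = (3, 0, -3).
v_2 = A·v_1 = (12, 0, 0).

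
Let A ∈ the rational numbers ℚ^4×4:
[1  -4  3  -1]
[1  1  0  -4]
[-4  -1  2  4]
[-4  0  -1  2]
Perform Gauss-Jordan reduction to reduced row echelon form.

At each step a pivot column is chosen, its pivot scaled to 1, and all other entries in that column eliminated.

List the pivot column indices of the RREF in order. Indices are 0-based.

pivot columns: 0, 1, 2, 3

[1] R0 /= 1  ⇒  (1, -4, 3, -1)
     R1 -= 1·R0  ⇒  (0, 5, -3, -3)
     R2 -= -4·R0  ⇒  (0, -17, 14, 0)
     R3 -= -4·R0  ⇒  (0, -16, 11, -2)
[2] R1 /= 5  ⇒  (0, 1, -3/5, -3/5)
     R0 -= -4·R1  ⇒  (1, 0, 3/5, -17/5)
     R2 -= -17·R1  ⇒  (0, 0, 19/5, -51/5)
     R3 -= -16·R1  ⇒  (0, 0, 7/5, -58/5)
[3] R2 /= 19/5  ⇒  (0, 0, 1, -51/19)
     R0 -= 3/5·R2  ⇒  (1, 0, 0, -34/19)
     R1 -= -3/5·R2  ⇒  (0, 1, 0, -42/19)
     R3 -= 7/5·R2  ⇒  (0, 0, 0, -149/19)
[4] R3 /= -149/19  ⇒  (0, 0, 0, 1)
     R0 -= -34/19·R3  ⇒  (1, 0, 0, 0)
     R1 -= -42/19·R3  ⇒  (0, 1, 0, 0)
     R2 -= -51/19·R3  ⇒  (0, 0, 1, 0)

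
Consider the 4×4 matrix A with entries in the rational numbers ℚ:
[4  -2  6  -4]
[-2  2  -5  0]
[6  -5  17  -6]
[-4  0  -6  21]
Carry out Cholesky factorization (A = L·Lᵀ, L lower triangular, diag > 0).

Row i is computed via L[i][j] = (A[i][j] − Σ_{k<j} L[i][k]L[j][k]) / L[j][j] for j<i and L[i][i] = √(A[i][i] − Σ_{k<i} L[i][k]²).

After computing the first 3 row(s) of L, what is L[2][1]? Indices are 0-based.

L[2][1] = -2

Step 1: L[0][0] = √(4) = 2.
  L[1][0] = (-2) / L[0][0] = -1.
Step 2: L[1][1] = √(1) = 1.
  L[2][0] = (6) / L[0][0] = 3.
  L[2][1] = (-2) / L[1][1] = -2.
Step 3: L[2][2] = √(4) = 2.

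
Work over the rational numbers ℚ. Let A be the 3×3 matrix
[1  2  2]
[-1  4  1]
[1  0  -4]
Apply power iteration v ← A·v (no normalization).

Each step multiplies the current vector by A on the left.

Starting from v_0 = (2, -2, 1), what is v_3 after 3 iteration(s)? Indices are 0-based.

v_3 = (-82, -122, -54)

v_0 = (2, -2, 1).
v_1 = A·v_0 = (0, -9, -2).
v_2 = A·v_1 = (-22, -38, 8).
v_3 = A·v_2 = (-82, -122, -54).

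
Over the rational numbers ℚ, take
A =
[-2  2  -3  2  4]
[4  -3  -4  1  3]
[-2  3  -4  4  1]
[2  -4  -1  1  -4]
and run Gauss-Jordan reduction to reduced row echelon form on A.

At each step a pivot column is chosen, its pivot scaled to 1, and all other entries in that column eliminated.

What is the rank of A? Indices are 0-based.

rank = 4

[1] R0 /= -2  ⇒  (1, -1, 3/2, -1, -2)
     R1 -= 4·R0  ⇒  (0, 1, -10, 5, 11)
     R2 -= -2·R0  ⇒  (0, 1, -1, 2, -3)
     R3 -= 2·R0  ⇒  (0, -2, -4, 3, 0)
[2] R1 /= 1  ⇒  (0, 1, -10, 5, 11)
     R0 -= -1·R1  ⇒  (1, 0, -17/2, 4, 9)
     R2 -= 1·R1  ⇒  (0, 0, 9, -3, -14)
     R3 -= -2·R1  ⇒  (0, 0, -24, 13, 22)
[3] R2 /= 9  ⇒  (0, 0, 1, -1/3, -14/9)
     R0 -= -17/2·R2  ⇒  (1, 0, 0, 7/6, -38/9)
     R1 -= -10·R2  ⇒  (0, 1, 0, 5/3, -41/9)
     R3 -= -24·R2  ⇒  (0, 0, 0, 5, -46/3)
[4] R3 /= 5  ⇒  (0, 0, 0, 1, -46/15)
     R0 -= 7/6·R3  ⇒  (1, 0, 0, 0, -29/45)
     R1 -= 5/3·R3  ⇒  (0, 1, 0, 0, 5/9)
     R2 -= -1/3·R3  ⇒  (0, 0, 1, 0, -116/45)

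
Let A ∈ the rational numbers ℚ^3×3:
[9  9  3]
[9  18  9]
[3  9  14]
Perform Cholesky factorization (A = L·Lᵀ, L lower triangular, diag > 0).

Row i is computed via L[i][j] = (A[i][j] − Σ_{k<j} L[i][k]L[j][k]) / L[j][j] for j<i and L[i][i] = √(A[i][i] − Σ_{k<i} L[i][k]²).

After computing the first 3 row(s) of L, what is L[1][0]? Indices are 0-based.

Step 1: L[0][0] = √(9) = 3.
  L[1][0] = (9) / L[0][0] = 3.
Step 2: L[1][1] = √(9) = 3.
  L[2][0] = (3) / L[0][0] = 1.
  L[2][1] = (6) / L[1][1] = 2.
Step 3: L[2][2] = √(9) = 3.

L[1][0] = 3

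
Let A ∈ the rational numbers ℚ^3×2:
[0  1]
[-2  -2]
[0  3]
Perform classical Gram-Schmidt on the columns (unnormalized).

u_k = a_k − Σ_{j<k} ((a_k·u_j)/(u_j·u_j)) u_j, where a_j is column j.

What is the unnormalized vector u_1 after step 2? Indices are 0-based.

u_1 = (1, 0, 3)

Step 1: u_0 = a_0 = (0, -2, 0).
Step 2: u_1 = a_1 − (1)·u_0 = (1, 0, 3).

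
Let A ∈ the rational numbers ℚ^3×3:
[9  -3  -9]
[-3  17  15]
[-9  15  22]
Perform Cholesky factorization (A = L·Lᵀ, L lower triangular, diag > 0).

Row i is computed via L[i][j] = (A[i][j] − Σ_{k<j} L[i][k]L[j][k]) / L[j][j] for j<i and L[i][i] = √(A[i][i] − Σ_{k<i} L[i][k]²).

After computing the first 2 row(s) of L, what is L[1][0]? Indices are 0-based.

L[1][0] = -1

Step 1: L[0][0] = √(9) = 3.
  L[1][0] = (-3) / L[0][0] = -1.
Step 2: L[1][1] = √(16) = 4.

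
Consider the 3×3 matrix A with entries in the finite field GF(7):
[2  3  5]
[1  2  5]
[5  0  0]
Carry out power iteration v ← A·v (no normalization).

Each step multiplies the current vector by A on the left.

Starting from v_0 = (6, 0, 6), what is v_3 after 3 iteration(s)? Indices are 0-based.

v_0 = (6, 0, 6).
v_1 = A·v_0 = (0, 1, 2).
v_2 = A·v_1 = (6, 5, 0).
v_3 = A·v_2 = (6, 2, 2).

v_3 = (6, 2, 2)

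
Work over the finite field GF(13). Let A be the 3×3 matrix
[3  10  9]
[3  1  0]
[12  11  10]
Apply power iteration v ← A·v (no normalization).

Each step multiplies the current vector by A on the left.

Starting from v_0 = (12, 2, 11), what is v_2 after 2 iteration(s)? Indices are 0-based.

v_0 = (12, 2, 11).
v_1 = A·v_0 = (12, 12, 3).
v_2 = A·v_1 = (1, 9, 7).

v_2 = (1, 9, 7)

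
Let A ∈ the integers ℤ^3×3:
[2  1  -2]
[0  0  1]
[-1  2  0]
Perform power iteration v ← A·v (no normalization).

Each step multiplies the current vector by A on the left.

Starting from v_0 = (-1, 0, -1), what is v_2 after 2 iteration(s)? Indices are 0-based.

v_0 = (-1, 0, -1).
v_1 = A·v_0 = (0, -1, 1).
v_2 = A·v_1 = (-3, 1, -2).

v_2 = (-3, 1, -2)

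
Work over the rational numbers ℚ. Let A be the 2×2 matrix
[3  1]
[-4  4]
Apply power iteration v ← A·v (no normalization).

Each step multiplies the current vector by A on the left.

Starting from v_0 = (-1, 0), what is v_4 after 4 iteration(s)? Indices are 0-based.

v_0 = (-1, 0).
v_1 = A·v_0 = (-3, 4).
v_2 = A·v_1 = (-5, 28).
v_3 = A·v_2 = (13, 132).
v_4 = A·v_3 = (171, 476).

v_4 = (171, 476)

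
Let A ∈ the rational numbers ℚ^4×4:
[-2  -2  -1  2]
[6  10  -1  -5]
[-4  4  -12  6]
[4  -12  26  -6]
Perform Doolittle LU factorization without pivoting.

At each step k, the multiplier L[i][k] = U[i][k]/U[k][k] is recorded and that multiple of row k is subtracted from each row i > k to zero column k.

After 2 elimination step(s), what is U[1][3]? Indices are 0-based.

U[1][3] = 1

[col 0] pivot -2
  R1 -= -3*R0 → (0, 4, -4, 1)  (L[1][0] := -3)
  R2 -= 2*R0 → (0, 8, -10, 2)  (L[2][0] := 2)
  R3 -= -2*R0 → (0, -16, 24, -2)  (L[3][0] := -2)
[col 1] pivot 4
  R2 -= 2*R1 → (0, 0, -2, 0)  (L[2][1] := 2)
  R3 -= -4*R1 → (0, 0, 8, 2)  (L[3][1] := -4)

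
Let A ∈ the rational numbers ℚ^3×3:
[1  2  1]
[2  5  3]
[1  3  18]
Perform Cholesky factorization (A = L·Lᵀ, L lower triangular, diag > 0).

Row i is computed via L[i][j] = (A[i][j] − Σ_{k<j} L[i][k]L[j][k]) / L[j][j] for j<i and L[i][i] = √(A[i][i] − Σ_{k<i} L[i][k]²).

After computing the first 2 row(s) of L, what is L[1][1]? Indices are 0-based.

L[1][1] = 1

Step 1: L[0][0] = √(1) = 1.
  L[1][0] = (2) / L[0][0] = 2.
Step 2: L[1][1] = √(1) = 1.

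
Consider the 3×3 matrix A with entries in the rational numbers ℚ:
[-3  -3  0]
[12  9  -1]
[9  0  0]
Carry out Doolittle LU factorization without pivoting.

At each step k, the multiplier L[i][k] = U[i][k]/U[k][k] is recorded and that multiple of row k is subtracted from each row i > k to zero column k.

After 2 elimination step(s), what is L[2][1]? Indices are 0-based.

L[2][1] = 3

[col 0] pivot -3
  R1 -= -4*R0 → (0, -3, -1)  (L[1][0] := -4)
  R2 -= -3*R0 → (0, -9, 0)  (L[2][0] := -3)
[col 1] pivot -3
  R2 -= 3*R1 → (0, 0, 3)  (L[2][1] := 3)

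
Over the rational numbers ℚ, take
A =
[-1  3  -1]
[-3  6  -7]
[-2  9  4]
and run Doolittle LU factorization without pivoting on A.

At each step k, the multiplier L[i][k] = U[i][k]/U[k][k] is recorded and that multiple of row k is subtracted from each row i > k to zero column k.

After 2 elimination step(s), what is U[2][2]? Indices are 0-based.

Step 1: pivot at (0,0) is -1.
  row1 ← row1 − (3)·row0  ⇒  L[1][0]=3, U row1=(0, -3, -4)
  row2 ← row2 − (2)·row0  ⇒  L[2][0]=2, U row2=(0, 3, 6)
Step 2: pivot at (1,1) is -3.
  row2 ← row2 − (-1)·row1  ⇒  L[2][1]=-1, U row2=(0, 0, 2)

U[2][2] = 2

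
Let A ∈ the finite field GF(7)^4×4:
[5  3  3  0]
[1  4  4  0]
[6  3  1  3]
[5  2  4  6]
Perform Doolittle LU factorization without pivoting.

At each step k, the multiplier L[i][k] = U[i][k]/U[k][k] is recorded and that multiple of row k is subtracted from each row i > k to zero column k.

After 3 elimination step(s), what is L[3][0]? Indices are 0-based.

[col 0] pivot 5
  R1 -= 3*R0 → (0, 2, 2, 0)  (L[1][0] := 3)
  R2 -= 4*R0 → (0, 5, 3, 3)  (L[2][0] := 4)
  R3 -= 1*R0 → (0, 6, 1, 6)  (L[3][0] := 1)
[col 1] pivot 2
  R2 -= 6*R1 → (0, 0, 5, 3)  (L[2][1] := 6)
  R3 -= 3*R1 → (0, 0, 2, 6)  (L[3][1] := 3)
[col 2] pivot 5
  R3 -= 6*R2 → (0, 0, 0, 2)  (L[3][2] := 6)

L[3][0] = 1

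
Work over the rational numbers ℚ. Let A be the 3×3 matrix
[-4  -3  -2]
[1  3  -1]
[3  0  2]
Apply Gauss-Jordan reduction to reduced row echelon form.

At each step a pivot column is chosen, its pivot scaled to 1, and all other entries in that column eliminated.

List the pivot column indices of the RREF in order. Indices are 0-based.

step 1: normalize row 0 (÷-4) = (1, 3/4, 1/2)
  row 1: subtract 1×row0 = (0, 9/4, -3/2)
  row 2: subtract 3×row0 = (0, -9/4, 1/2)
step 2: normalize row 1 (÷9/4) = (0, 1, -2/3)
  row 0: subtract 3/4×row1 = (1, 0, 1)
  row 2: subtract -9/4×row1 = (0, 0, -1)
step 3: normalize row 2 (÷-1) = (0, 0, 1)
  row 0: subtract 1×row2 = (1, 0, 0)
  row 1: subtract -2/3×row2 = (0, 1, 0)

pivot columns: 0, 1, 2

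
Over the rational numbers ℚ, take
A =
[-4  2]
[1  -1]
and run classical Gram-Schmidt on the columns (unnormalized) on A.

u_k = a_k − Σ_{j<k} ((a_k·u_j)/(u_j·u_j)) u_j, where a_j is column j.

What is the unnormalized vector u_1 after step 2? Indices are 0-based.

Step 1: u_0 = a_0 = (-4, 1).
Step 2: u_1 = a_1 − (-9/17)·u_0 = (-2/17, -8/17).

u_1 = (-2/17, -8/17)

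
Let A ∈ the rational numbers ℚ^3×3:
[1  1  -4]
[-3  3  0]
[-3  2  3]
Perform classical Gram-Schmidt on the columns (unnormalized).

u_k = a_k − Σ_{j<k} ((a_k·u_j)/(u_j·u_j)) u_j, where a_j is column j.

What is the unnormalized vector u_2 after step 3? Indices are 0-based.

Step 1: u_0 = a_0 = (1, -3, -3).
Step 2: u_1 = a_1 − (-14/19)·u_0 = (33/19, 15/19, -4/19).
Step 3: u_2 = a_2 − (-13/19)·u_0 − (-72/35)·u_1 = (9/35, -3/7, 18/35).

u_2 = (9/35, -3/7, 18/35)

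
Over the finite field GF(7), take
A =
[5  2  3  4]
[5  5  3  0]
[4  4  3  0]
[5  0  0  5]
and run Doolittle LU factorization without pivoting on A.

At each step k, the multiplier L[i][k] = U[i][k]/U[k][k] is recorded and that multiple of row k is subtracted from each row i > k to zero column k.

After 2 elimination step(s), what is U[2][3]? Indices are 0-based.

[col 0] pivot 5
  R1 -= 1*R0 → (0, 3, 0, 3)  (L[1][0] := 1)
  R2 -= 5*R0 → (0, 1, 2, 1)  (L[2][0] := 5)
  R3 -= 1*R0 → (0, 5, 4, 1)  (L[3][0] := 1)
[col 1] pivot 3
  R2 -= 5*R1 → (0, 0, 2, 0)  (L[2][1] := 5)
  R3 -= 4*R1 → (0, 0, 4, 3)  (L[3][1] := 4)

U[2][3] = 0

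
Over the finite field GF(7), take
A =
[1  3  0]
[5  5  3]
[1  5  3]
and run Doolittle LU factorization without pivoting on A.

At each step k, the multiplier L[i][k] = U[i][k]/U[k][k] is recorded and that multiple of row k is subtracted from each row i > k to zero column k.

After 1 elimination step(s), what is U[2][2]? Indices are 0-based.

U[2][2] = 3

[col 0] pivot 1
  R1 -= 5*R0 → (0, 4, 3)  (L[1][0] := 5)
  R2 -= 1*R0 → (0, 2, 3)  (L[2][0] := 1)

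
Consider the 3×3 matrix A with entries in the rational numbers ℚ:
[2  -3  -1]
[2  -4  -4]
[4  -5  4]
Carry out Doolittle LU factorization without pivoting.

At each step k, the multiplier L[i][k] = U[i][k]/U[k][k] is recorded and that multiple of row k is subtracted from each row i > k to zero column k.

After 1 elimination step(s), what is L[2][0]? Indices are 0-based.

Step 1: pivot at (0,0) is 2.
  row1 ← row1 − (1)·row0  ⇒  L[1][0]=1, U row1=(0, -1, -3)
  row2 ← row2 − (2)·row0  ⇒  L[2][0]=2, U row2=(0, 1, 6)

L[2][0] = 2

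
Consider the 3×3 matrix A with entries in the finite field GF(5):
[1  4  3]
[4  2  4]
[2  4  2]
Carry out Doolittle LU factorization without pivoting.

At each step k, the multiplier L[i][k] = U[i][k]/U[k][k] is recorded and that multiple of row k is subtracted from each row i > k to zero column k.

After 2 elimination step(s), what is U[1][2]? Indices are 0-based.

U[1][2] = 2

Step 1: pivot at (0,0) is 1.
  row1 ← row1 − (4)·row0  ⇒  L[1][0]=4, U row1=(0, 1, 2)
  row2 ← row2 − (2)·row0  ⇒  L[2][0]=2, U row2=(0, 1, 1)
Step 2: pivot at (1,1) is 1.
  row2 ← row2 − (1)·row1  ⇒  L[2][1]=1, U row2=(0, 0, 4)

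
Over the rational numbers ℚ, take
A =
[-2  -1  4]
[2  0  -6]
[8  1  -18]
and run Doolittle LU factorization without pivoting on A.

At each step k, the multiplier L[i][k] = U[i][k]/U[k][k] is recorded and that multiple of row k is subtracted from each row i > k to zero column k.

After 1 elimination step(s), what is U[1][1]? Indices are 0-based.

U[1][1] = -1

Step 1: pivot at (0,0) is -2.
  row1 ← row1 − (-1)·row0  ⇒  L[1][0]=-1, U row1=(0, -1, -2)
  row2 ← row2 − (-4)·row0  ⇒  L[2][0]=-4, U row2=(0, -3, -2)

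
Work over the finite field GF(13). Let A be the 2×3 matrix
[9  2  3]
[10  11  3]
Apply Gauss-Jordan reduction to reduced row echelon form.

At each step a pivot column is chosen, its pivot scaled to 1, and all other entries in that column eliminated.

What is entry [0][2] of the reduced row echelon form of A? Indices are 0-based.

M[0][2] = 1

pivot(0,0)=9: scale R0 → (1, 6, 9)
  clear (1,0): R1 −= (10)R0 → (0, 3, 4)
pivot(1,1)=3: scale R1 → (0, 1, 10)
  clear (0,1): R0 −= (6)R1 → (1, 0, 1)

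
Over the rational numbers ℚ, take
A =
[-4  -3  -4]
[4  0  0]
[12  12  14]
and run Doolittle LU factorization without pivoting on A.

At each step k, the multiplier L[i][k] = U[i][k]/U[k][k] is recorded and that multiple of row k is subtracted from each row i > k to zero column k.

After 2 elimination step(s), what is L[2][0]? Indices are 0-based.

Step 1: pivot at (0,0) is -4.
  row1 ← row1 − (-1)·row0  ⇒  L[1][0]=-1, U row1=(0, -3, -4)
  row2 ← row2 − (-3)·row0  ⇒  L[2][0]=-3, U row2=(0, 3, 2)
Step 2: pivot at (1,1) is -3.
  row2 ← row2 − (-1)·row1  ⇒  L[2][1]=-1, U row2=(0, 0, -2)

L[2][0] = -3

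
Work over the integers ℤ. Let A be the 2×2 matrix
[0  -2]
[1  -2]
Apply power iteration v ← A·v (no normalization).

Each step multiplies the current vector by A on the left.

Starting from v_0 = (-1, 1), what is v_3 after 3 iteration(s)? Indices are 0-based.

v_0 = (-1, 1).
v_1 = A·v_0 = (-2, -3).
v_2 = A·v_1 = (6, 4).
v_3 = A·v_2 = (-8, -2).

v_3 = (-8, -2)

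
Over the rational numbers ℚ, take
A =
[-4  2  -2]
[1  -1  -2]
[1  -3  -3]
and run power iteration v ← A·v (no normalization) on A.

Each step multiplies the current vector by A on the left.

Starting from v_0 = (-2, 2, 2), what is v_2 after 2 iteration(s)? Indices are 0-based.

v_0 = (-2, 2, 2).
v_1 = A·v_0 = (8, -8, -14).
v_2 = A·v_1 = (-20, 44, 74).

v_2 = (-20, 44, 74)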